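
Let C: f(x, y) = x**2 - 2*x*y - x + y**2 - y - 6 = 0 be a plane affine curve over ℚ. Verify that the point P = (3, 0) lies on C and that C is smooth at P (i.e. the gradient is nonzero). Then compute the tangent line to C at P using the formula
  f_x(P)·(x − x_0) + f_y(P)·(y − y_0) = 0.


Tangent line at P: 5*x - 7*y - 15 = 0.

Step 1: f(3, 0) = 0, so P lies on C.
Step 2: partial derivatives
  f_x(x, y) = 2*x - 2*y - 1, f_y(x, y) = -2*x + 2*y - 1.
  f_x(P) = 5, f_y(P) = -7 (gradient nonzero, so P is smooth).
Step 3: tangent line at P: 5·(x − 3) + -7·(y − 0) = 0.
Expanding: 5*x - 7*y - 15 = 0.


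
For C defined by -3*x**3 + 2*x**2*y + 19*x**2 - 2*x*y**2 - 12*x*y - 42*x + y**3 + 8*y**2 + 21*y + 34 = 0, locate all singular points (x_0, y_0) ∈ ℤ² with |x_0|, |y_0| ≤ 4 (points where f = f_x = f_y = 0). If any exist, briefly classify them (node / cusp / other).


Singular points: {(2, -1)}; classification: node.

Compute partial derivatives:
  f_x = -9*x**2 + 4*x*y + 38*x - 2*y**2 - 12*y - 42.
  f_y = 2*x**2 - 4*x*y - 12*x + 3*y**2 + 16*y + 21.
Scan x_0 ∈ {−4, ..., 4}. For each x_0, f_y(x_0, y) is a polynomial in y; find its integer roots y ∈ {−4, ..., 4}, then test f_x and f at those candidates.
  x = -4: f_y(-4, y) = 3*y**2 + 32*y + 101; no integer root y with |y| ≤ 4.
  x = -3: f_y(-3, y) = 3*y**2 + 28*y + 75; no integer root y with |y| ≤ 4.
  x = -2: f_y(-2, y) = 3*y**2 + 24*y + 53; no integer root y with |y| ≤ 4.
  x = -1: f_y(-1, y) = 3*y**2 + 20*y + 35; no integer root y with |y| ≤ 4.
  x = 0: f_y(0, y) = 3*y**2 + 16*y + 21; vanishes at y ∈ {-3}. (0, -3): f_x = -24 ≠ 0.
  x = 1: f_y(1, y) = 3*y**2 + 12*y + 11; no integer root y with |y| ≤ 4.
  x = 2: f_y(2, y) = 3*y**2 + 8*y + 5; vanishes at y ∈ {-1}. (2, -1): f_x = 0, f = 0 — SINGULAR.
  x = 3: f_y(3, y) = 3*y**2 + 4*y + 3; no integer root y with |y| ≤ 4.
  x = 4: f_y(4, y) = 3*y**2 + 5; no integer root y with |y| ≤ 4.
Only singular point on the grid: (2, -1).
Classify: substitute x = 2 + u, y = -1 + v and expand: f = -3*u**3 + 2*u**2*v - u**2 - 2*u*v**2 + v**3 + v**2.
No constant or linear terms (consistent with a singular point). Quadratic part: -u**2 + v**2. Cubic part: -3*u**3 + 2*u**2*v - 2*u*v**2 + v**3.
The quadratic part v**2 - u**2 = (v − u)(v + u) splits into two distinct linear factors, so there are two distinct tangent lines y − -1 = ±(x − 2) — this is a node (ordinary double point).
Classification: node.


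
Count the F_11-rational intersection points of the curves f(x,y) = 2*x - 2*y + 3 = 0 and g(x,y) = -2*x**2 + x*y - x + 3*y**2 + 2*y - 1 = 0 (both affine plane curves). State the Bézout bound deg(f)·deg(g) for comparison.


Common zeros: ∅; count = 0; Bézout bound = 2.

deg(f) = 1, deg(g) = 2, so Bézout bound = 2.
Scan x ∈ F_11. For each x, list the y ∈ F_11 with f(x, y) ≡ 0 and those with g(x, y) ≡ 0 (mod 11); the common zeros in that column are the intersection.
  x = 0: f ≡ 0 at y ∈ {7}; g ≡ 0 at y ∈ {4, 10}; common: ∅.
  x = 1: f ≡ 0 at y ∈ {8}; g ≡ 0 at y ∈ ∅; common: ∅.
  x = 2: f ≡ 0 at y ∈ {9}; g ≡ 0 at y ∈ {0, 6}; common: ∅.
  x = 3: f ≡ 0 at y ∈ {10}; g ≡ 0 at y ∈ {0, 2}; common: ∅.
  x = 4: f ≡ 0 at y ∈ {0}; g ≡ 0 at y ∈ ∅; common: ∅.
  x = 5: f ≡ 0 at y ∈ {1}; g ≡ 0 at y ∈ ∅; common: ∅.
  x = 6: f ≡ 0 at y ∈ {2}; g ≡ 0 at y ∈ {6}; common: ∅.
  x = 7: f ≡ 0 at y ∈ {3}; g ≡ 0 at y ∈ {4}; common: ∅.
  x = 8: f ≡ 0 at y ∈ {4}; g ≡ 0 at y ∈ ∅; common: ∅.
  x = 9: f ≡ 0 at y ∈ {5}; g ≡ 0 at y ∈ ∅; common: ∅.
  x = 10: f ≡ 0 at y ∈ {6}; g ≡ 0 at y ∈ {8, 10}; common: ∅.
Collecting: common zeros = ∅, so the count is 0.
Comparison with the Bézout bound: 0 ≤ 2 = deg(f)·deg(g), as expected for curves with no common component (the affine F_11-count falls short of the bound because intersections may lie at infinity, over extension fields, or carry multiplicity).


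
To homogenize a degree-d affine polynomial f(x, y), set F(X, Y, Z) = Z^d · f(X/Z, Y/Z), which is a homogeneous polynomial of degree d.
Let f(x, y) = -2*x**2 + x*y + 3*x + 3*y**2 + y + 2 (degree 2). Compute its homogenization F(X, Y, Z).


F(X, Y, Z) = -2*X**2 + X*Y + 3*X*Z + 3*Y**2 + Y*Z + 2*Z**2

deg(f) = 2.
Substitute x = X/Z, y = Y/Z into f, then multiply by Z^2.
  monomial -2·x^2·y^0 ↦ -2·X^2·Y^0·Z^0.
  monomial 1·x^1·y^1 ↦ 1·X^1·Y^1·Z^0.
  monomial 3·x^1·y^0 ↦ 3·X^1·Y^0·Z^1.
  monomial 3·x^0·y^2 ↦ 3·X^0·Y^2·Z^0.
  monomial 1·x^0·y^1 ↦ 1·X^0·Y^1·Z^1.
  monomial 2·x^0·y^0 ↦ 2·X^0·Y^0·Z^2.
Collecting: F(X, Y, Z) = -2*X**2 + X*Y + 3*X*Z + 3*Y**2 + Y*Z + 2*Z**2.


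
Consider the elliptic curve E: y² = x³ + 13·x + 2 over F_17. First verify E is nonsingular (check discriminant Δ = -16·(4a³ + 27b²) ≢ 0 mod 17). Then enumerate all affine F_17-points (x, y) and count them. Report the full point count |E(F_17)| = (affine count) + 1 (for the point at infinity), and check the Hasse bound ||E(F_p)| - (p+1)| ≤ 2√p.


Affine points = {(0, 6), (0, 11), (1, 4), (1, 13), (2, 6), (2, 11), (3, 0), (4, 4), (4, 13), (9, 7), (9, 10), (12, 4), (12, 13), (14, 2), (14, 15), (15, 6), (15, 11)}; affine count = 17; |E(F_17)| = 18.

Discriminant check: Δ ∝ 4a³ + 27b² = 4·13³ + 27·2² = 4·2197 + 27·4 ≡ 5 (mod 17). Nonzero ⇒ E is nonsingular.
For each x ∈ F_17, compute rhs = x³ + 13·x + 2 mod 17, then count y ∈ F_17 with y² ≡ rhs.
  x = 0: rhs = 2, matching y values: 6, 11 (2 points).
  x = 1: rhs = 16, matching y values: 4, 13 (2 points).
  x = 2: rhs = 2, matching y values: 6, 11 (2 points).
  x = 3: rhs = 0, matching y values: 0 (1 points).
  x = 4: rhs = 16, matching y values: 4, 13 (2 points).
  x = 5: rhs = 5, matching y values: none (0 points).
  x = 6: rhs = 7, matching y values: none (0 points).
  x = 7: rhs = 11, matching y values: none (0 points).
  x = 8: rhs = 6, matching y values: none (0 points).
  x = 9: rhs = 15, matching y values: 7, 10 (2 points).
  x = 10: rhs = 10, matching y values: none (0 points).
  x = 11: rhs = 14, matching y values: none (0 points).
  x = 12: rhs = 16, matching y values: 4, 13 (2 points).
  x = 13: rhs = 5, matching y values: none (0 points).
  x = 14: rhs = 4, matching y values: 2, 15 (2 points).
  x = 15: rhs = 2, matching y values: 6, 11 (2 points).
  x = 16: rhs = 5, matching y values: none (0 points).
Total affine count: 17.
Full point count |E(F_17)| = 17 + 1 = 18.
Hasse bound: |18 − (17+1)| = |0| = 0 ≤ 2√17 ≈ 8.2462 ✓.


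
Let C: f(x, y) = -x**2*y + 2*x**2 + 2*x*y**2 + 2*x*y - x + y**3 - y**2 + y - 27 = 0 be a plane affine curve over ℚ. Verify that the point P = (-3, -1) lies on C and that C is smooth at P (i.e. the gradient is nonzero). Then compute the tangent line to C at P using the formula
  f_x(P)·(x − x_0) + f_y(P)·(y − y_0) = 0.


Tangent line at P: -19*x + 3*y - 54 = 0.

Step 1: f(-3, -1) = 0, so P lies on C.
Step 2: partial derivatives
  f_x(x, y) = -2*x*y + 4*x + 2*y**2 + 2*y - 1, f_y(x, y) = -x**2 + 4*x*y + 2*x + 3*y**2 - 2*y + 1.
  f_x(P) = -19, f_y(P) = 3 (gradient nonzero, so P is smooth).
Step 3: tangent line at P: -19·(x − -3) + 3·(y − -1) = 0.
Expanding: -19*x + 3*y - 54 = 0.


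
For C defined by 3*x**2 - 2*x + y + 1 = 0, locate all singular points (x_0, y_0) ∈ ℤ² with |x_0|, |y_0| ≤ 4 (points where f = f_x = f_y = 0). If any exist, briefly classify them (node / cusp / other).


No singular points in the scanned grid; C is smooth there.

Compute partial derivatives:
  f_x = 6*x - 2.
  f_y = 1.
f_y = 1 is a nonzero constant, so f_y never vanishes: no point (x, y) can satisfy f = f_x = f_y = 0. In particular no (x, y) ∈ {−4, ..., 4}² is singular; the curve is smooth.


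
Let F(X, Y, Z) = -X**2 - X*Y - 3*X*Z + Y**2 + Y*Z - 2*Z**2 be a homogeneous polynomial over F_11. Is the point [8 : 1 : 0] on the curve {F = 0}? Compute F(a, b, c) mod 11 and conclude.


F(8,1,0) ≡ 6 (mod 11); P is NOT on the curve.

Evaluate F(8, 1, 0) term-by-term (mod 11).
  -X**2 ↦ -1·64·1·1 = -64
  -X*Y ↦ -1·8·1·1 = -8
  -3*X*Z ↦ -3·8·1·0 = 0
  Y**2 ↦ 1·1·1·1 = 1
  Y*Z ↦ 1·1·1·0 = 0
  -2*Z**2 ↦ -2·1·1·0 = 0
Sum: F(8, 1, 0) = (-64) + (-8) + (0) + (1) + (0) + (0) = -71.
Reducing mod 11: -71 ≡ 6 (mod 11).
Since F(a, b, c) ≡ 6 ≠ 0 (mod 11), P does NOT lie on the curve.


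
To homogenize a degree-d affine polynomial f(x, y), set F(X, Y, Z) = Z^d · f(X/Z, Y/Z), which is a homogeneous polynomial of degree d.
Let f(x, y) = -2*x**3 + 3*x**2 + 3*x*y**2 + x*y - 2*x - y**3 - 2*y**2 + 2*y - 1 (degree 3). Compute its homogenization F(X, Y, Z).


F(X, Y, Z) = -2*X**3 + 3*X**2*Z + 3*X*Y**2 + X*Y*Z - 2*X*Z**2 - Y**3 - 2*Y**2*Z + 2*Y*Z**2 - Z**3

deg(f) = 3.
Substitute x = X/Z, y = Y/Z into f, then multiply by Z^3.
  monomial -2·x^3·y^0 ↦ -2·X^3·Y^0·Z^0.
  monomial 3·x^2·y^0 ↦ 3·X^2·Y^0·Z^1.
  monomial 3·x^1·y^2 ↦ 3·X^1·Y^2·Z^0.
  monomial 1·x^1·y^1 ↦ 1·X^1·Y^1·Z^1.
  monomial -2·x^1·y^0 ↦ -2·X^1·Y^0·Z^2.
  monomial -1·x^0·y^3 ↦ -1·X^0·Y^3·Z^0.
  monomial -2·x^0·y^2 ↦ -2·X^0·Y^2·Z^1.
  monomial 2·x^0·y^1 ↦ 2·X^0·Y^1·Z^2.
  monomial -1·x^0·y^0 ↦ -1·X^0·Y^0·Z^3.
Collecting: F(X, Y, Z) = -2*X**3 + 3*X**2*Z + 3*X*Y**2 + X*Y*Z - 2*X*Z**2 - Y**3 - 2*Y**2*Z + 2*Y*Z**2 - Z**3.


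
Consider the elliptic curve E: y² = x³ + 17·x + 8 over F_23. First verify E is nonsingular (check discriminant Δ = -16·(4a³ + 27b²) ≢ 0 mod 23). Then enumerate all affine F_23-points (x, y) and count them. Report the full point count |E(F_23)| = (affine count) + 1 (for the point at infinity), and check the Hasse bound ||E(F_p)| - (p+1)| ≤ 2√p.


Affine points = {(0, 10), (0, 13), (1, 7), (1, 16), (2, 2), (2, 21), (4, 5), (4, 18), (6, 2), (6, 21), (8, 9), (8, 14), (9, 4), (9, 19), (11, 10), (11, 13), (12, 10), (12, 13), (14, 0), (15, 2), (15, 21), (16, 11), (16, 12), (17, 9), (17, 14), (21, 9), (21, 14), (22, 6), (22, 17)}; affine count = 29; |E(F_23)| = 30.

Discriminant check: Δ ∝ 4a³ + 27b² = 4·17³ + 27·8² = 4·4913 + 27·64 ≡ 13 (mod 23). Nonzero ⇒ E is nonsingular.
For each x ∈ F_23, compute rhs = x³ + 17·x + 8 mod 23, then count y ∈ F_23 with y² ≡ rhs.
  x = 0: rhs = 8, matching y values: 10, 13 (2 points).
  x = 1: rhs = 3, matching y values: 7, 16 (2 points).
  x = 2: rhs = 4, matching y values: 2, 21 (2 points).
  x = 3: rhs = 17, matching y values: none (0 points).
  x = 4: rhs = 2, matching y values: 5, 18 (2 points).
  x = 5: rhs = 11, matching y values: none (0 points).
  x = 6: rhs = 4, matching y values: 2, 21 (2 points).
  x = 7: rhs = 10, matching y values: none (0 points).
  x = 8: rhs = 12, matching y values: 9, 14 (2 points).
  x = 9: rhs = 16, matching y values: 4, 19 (2 points).
  x = 10: rhs = 5, matching y values: none (0 points).
  x = 11: rhs = 8, matching y values: 10, 13 (2 points).
  x = 12: rhs = 8, matching y values: 10, 13 (2 points).
  x = 13: rhs = 11, matching y values: none (0 points).
  x = 14: rhs = 0, matching y values: 0 (1 points).
  x = 15: rhs = 4, matching y values: 2, 21 (2 points).
  x = 16: rhs = 6, matching y values: 11, 12 (2 points).
  x = 17: rhs = 12, matching y values: 9, 14 (2 points).
  x = 18: rhs = 5, matching y values: none (0 points).
  x = 19: rhs = 14, matching y values: none (0 points).
  x = 20: rhs = 22, matching y values: none (0 points).
  x = 21: rhs = 12, matching y values: 9, 14 (2 points).
  x = 22: rhs = 13, matching y values: 6, 17 (2 points).
Total affine count: 29.
Full point count |E(F_23)| = 29 + 1 = 30.
Hasse bound: |30 − (23+1)| = |6| = 6 ≤ 2√23 ≈ 9.5917 ✓.


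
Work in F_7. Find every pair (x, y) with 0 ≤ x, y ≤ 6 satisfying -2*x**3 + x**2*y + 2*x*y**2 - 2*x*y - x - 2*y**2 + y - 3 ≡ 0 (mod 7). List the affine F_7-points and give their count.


Affine F_7-points: {(2, 0), (2, 3), (5, 6), (6, 0), (6, 1)}; count = 5.

For each of the 49 pairs (x, y) ∈ F_7², evaluate f(x, y) mod 7. Record the zeros.
  x = 0: [0↦4, 1↦3, 2↦5, 3↦3, 4↦4, 5↦1, 6↦1]  zeros at y ∈ ∅
  x = 1: [0↦1, 1↦1, 2↦1, 3↦1, 4↦1, 5↦1, 6↦1]  zeros at y ∈ ∅
  x = 2: [0↦0, 1↦3, 2↦3, 3↦0, 4↦1, 5↦6, 6↦1]  zeros at y ∈ {0, 3}
  x = 3: [0↦3, 1↦4, 2↦6, 3↦2, 4↦6, 5↦4, 6↦3]  zeros at y ∈ ∅
  x = 4: [0↦5, 1↦6, 2↦5, 3↦2, 4↦4, 5↦4, 6↦2]  zeros at y ∈ ∅
  x = 5: [0↦1, 1↦4, 2↦2, 3↦2, 4↦4, 5↦1, 6↦0]  zeros at y ∈ {6}
  x = 6: [0↦0, 1↦0, 2↦6, 3↦4, 4↦1, 5↦4, 6↦6]  zeros at y ∈ {0, 1}
Collecting zeros: affine points = {(2, 0), (2, 3), (5, 6), (6, 0), (6, 1)}.
Total count |C(F_7)_aff| = 5.


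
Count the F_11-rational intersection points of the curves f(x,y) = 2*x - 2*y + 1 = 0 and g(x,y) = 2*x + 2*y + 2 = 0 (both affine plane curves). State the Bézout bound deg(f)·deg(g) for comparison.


Common zeros: {(2, 8)}; count = 1; Bézout bound = 1.

deg(f) = 1, deg(g) = 1, so Bézout bound = 1.
Scan x ∈ F_11. For each x, list the y ∈ F_11 with f(x, y) ≡ 0 and those with g(x, y) ≡ 0 (mod 11); the common zeros in that column are the intersection.
  x = 0: f ≡ 0 at y ∈ {6}; g ≡ 0 at y ∈ {10}; common: ∅.
  x = 1: f ≡ 0 at y ∈ {7}; g ≡ 0 at y ∈ {9}; common: ∅.
  x = 2: f ≡ 0 at y ∈ {8}; g ≡ 0 at y ∈ {8}; common: {8}.
  x = 3: f ≡ 0 at y ∈ {9}; g ≡ 0 at y ∈ {7}; common: ∅.
  x = 4: f ≡ 0 at y ∈ {10}; g ≡ 0 at y ∈ {6}; common: ∅.
  x = 5: f ≡ 0 at y ∈ {0}; g ≡ 0 at y ∈ {5}; common: ∅.
  x = 6: f ≡ 0 at y ∈ {1}; g ≡ 0 at y ∈ {4}; common: ∅.
  x = 7: f ≡ 0 at y ∈ {2}; g ≡ 0 at y ∈ {3}; common: ∅.
  x = 8: f ≡ 0 at y ∈ {3}; g ≡ 0 at y ∈ {2}; common: ∅.
  x = 9: f ≡ 0 at y ∈ {4}; g ≡ 0 at y ∈ {1}; common: ∅.
  x = 10: f ≡ 0 at y ∈ {5}; g ≡ 0 at y ∈ {0}; common: ∅.
Collecting: common zeros = {(2, 8)}, so the count is 1.
Comparison with the Bézout bound: 1 ≤ 1 = deg(f)·deg(g), as expected for curves with no common component (the bound is attained).


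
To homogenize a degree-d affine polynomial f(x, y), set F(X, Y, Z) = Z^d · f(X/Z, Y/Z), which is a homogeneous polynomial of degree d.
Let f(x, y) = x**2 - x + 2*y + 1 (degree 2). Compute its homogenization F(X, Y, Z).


F(X, Y, Z) = X**2 - X*Z + 2*Y*Z + Z**2

deg(f) = 2.
Substitute x = X/Z, y = Y/Z into f, then multiply by Z^2.
  monomial 1·x^2·y^0 ↦ 1·X^2·Y^0·Z^0.
  monomial -1·x^1·y^0 ↦ -1·X^1·Y^0·Z^1.
  monomial 2·x^0·y^1 ↦ 2·X^0·Y^1·Z^1.
  monomial 1·x^0·y^0 ↦ 1·X^0·Y^0·Z^2.
Collecting: F(X, Y, Z) = X**2 - X*Z + 2*Y*Z + Z**2.


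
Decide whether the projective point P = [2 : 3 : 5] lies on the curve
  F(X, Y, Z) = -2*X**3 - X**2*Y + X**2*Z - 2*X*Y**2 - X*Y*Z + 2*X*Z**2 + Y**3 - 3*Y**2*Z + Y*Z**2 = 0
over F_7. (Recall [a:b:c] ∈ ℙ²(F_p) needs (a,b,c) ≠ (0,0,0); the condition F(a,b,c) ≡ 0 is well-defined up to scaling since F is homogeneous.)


F(2,3,5) ≡ 0 (mod 7); P is on the curve.

Evaluate F(2, 3, 5) term-by-term (mod 7).
  -2*X**3 ↦ -2·8·1·1 = -16
  -X**2*Y ↦ -1·4·3·1 = -12
  X**2*Z ↦ 1·4·1·5 = 20
  -2*X*Y**2 ↦ -2·2·9·1 = -36
  -X*Y*Z ↦ -1·2·3·5 = -30
  2*X*Z**2 ↦ 2·2·1·25 = 100
  Y**3 ↦ 1·1·27·1 = 27
  -3*Y**2*Z ↦ -3·1·9·5 = -135
  Y*Z**2 ↦ 1·1·3·25 = 75
Sum: F(2, 3, 5) = (-16) + (-12) + (20) + (-36) + (-30) + (100) + (27) + (-135) + (75) = -7.
Reducing mod 7: -7 ≡ 0 (mod 7).
Since F(a, b, c) ≡ 0 (mod 7), P lies on the curve.


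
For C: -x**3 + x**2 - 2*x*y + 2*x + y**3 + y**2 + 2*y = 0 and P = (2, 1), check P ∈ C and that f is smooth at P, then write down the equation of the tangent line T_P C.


Tangent line at P: -8*x + 3*y + 13 = 0.

Step 1: f(2, 1) = 0, so P lies on C.
Step 2: partial derivatives
  f_x(x, y) = -3*x**2 + 2*x - 2*y + 2, f_y(x, y) = -2*x + 3*y**2 + 2*y + 2.
  f_x(P) = -8, f_y(P) = 3 (gradient nonzero, so P is smooth).
Step 3: tangent line at P: -8·(x − 2) + 3·(y − 1) = 0.
Expanding: -8*x + 3*y + 13 = 0.


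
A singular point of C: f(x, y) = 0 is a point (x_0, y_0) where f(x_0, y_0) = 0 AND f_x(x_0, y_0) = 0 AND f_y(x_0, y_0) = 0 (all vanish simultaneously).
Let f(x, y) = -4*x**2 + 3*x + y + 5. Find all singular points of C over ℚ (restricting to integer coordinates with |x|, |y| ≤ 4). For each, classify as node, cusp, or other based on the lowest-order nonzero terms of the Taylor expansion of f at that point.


No singular points in the scanned grid; C is smooth there.

Compute partial derivatives:
  f_x = 3 - 8*x.
  f_y = 1.
f_y = 1 is a nonzero constant, so f_y never vanishes: no point (x, y) can satisfy f = f_x = f_y = 0. In particular no (x, y) ∈ {−4, ..., 4}² is singular; the curve is smooth.


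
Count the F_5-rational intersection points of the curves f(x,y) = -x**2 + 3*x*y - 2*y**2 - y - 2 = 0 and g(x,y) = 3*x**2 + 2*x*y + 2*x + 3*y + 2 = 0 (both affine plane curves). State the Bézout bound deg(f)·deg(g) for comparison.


Common zeros: {(0, 1)}; count = 1; Bézout bound = 4.

deg(f) = 2, deg(g) = 2, so Bézout bound = 4.
Scan x ∈ F_5. For each x, list the y ∈ F_5 with f(x, y) ≡ 0 and those with g(x, y) ≡ 0 (mod 5); the common zeros in that column are the intersection.
  x = 0: f ≡ 0 at y ∈ {1}; g ≡ 0 at y ∈ {1}; common: {1}.
  x = 1: f ≡ 0 at y ∈ {3}; g ≡ 0 at y ∈ ∅; common: ∅.
  x = 2: f ≡ 0 at y ∈ ∅; g ≡ 0 at y ∈ {1}; common: ∅.
  x = 3: f ≡ 0 at y ∈ {1, 3}; g ≡ 0 at y ∈ {0}; common: ∅.
  x = 4: f ≡ 0 at y ∈ ∅; g ≡ 0 at y ∈ {2}; common: ∅.
Collecting: common zeros = {(0, 1)}, so the count is 1.
Comparison with the Bézout bound: 1 ≤ 4 = deg(f)·deg(g), as expected for curves with no common component (the affine F_5-count falls short of the bound because intersections may lie at infinity, over extension fields, or carry multiplicity).


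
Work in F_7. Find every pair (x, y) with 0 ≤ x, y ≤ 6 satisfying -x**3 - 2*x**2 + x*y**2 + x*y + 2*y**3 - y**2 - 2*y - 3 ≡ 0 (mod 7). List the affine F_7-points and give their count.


Affine F_7-points: {(1, 6), (3, 6), (5, 2), (6, 1)}; count = 4.

For each of the 49 pairs (x, y) ∈ F_7², evaluate f(x, y) mod 7. Record the zeros.
  x = 0: [0↦4, 1↦3, 2↦5, 3↦1, 4↦3, 5↦2, 6↦3]  zeros at y ∈ ∅
  x = 1: [0↦1, 1↦2, 2↦1, 3↦3, 4↦6, 5↦1, 6↦0]  zeros at y ∈ {6}
  x = 2: [0↦2, 1↦5, 2↦1, 3↦2, 4↦6, 5↦4, 6↦1]  zeros at y ∈ ∅
  x = 3: [0↦1, 1↦6, 2↦6, 3↦6, 4↦4, 5↦5, 6↦0]  zeros at y ∈ {6}
  x = 4: [0↦6, 1↦6, 2↦3, 3↦2, 4↦1, 5↦5, 6↦5]  zeros at y ∈ ∅
  x = 5: [0↦4, 1↦6, 2↦0, 3↦5, 4↦5, 5↦5, 6↦3]  zeros at y ∈ {2}
  x = 6: [0↦3, 1↦0, 2↦5, 3↦2, 4↦3, 5↦6, 6↦2]  zeros at y ∈ {1}
Collecting zeros: affine points = {(1, 6), (3, 6), (5, 2), (6, 1)}.
Total count |C(F_7)_aff| = 4.


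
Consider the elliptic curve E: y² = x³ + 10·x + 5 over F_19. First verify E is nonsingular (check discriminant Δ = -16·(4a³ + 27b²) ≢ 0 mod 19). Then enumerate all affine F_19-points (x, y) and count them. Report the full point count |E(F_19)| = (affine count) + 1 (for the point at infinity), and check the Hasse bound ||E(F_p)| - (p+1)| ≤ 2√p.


Affine points = {(0, 9), (0, 10), (1, 4), (1, 15), (3, 9), (3, 10), (5, 3), (5, 16), (7, 0), (9, 8), (9, 11), (14, 1), (14, 18), (16, 9), (16, 10)}; affine count = 15; |E(F_19)| = 16.

Discriminant check: Δ ∝ 4a³ + 27b² = 4·10³ + 27·5² = 4·1000 + 27·25 ≡ 1 (mod 19). Nonzero ⇒ E is nonsingular.
For each x ∈ F_19, compute rhs = x³ + 10·x + 5 mod 19, then count y ∈ F_19 with y² ≡ rhs.
  x = 0: rhs = 5, matching y values: 9, 10 (2 points).
  x = 1: rhs = 16, matching y values: 4, 15 (2 points).
  x = 2: rhs = 14, matching y values: none (0 points).
  x = 3: rhs = 5, matching y values: 9, 10 (2 points).
  x = 4: rhs = 14, matching y values: none (0 points).
  x = 5: rhs = 9, matching y values: 3, 16 (2 points).
  x = 6: rhs = 15, matching y values: none (0 points).
  x = 7: rhs = 0, matching y values: 0 (1 points).
  x = 8: rhs = 8, matching y values: none (0 points).
  x = 9: rhs = 7, matching y values: 8, 11 (2 points).
  x = 10: rhs = 3, matching y values: none (0 points).
  x = 11: rhs = 2, matching y values: none (0 points).
  x = 12: rhs = 10, matching y values: none (0 points).
  x = 13: rhs = 14, matching y values: none (0 points).
  x = 14: rhs = 1, matching y values: 1, 18 (2 points).
  x = 15: rhs = 15, matching y values: none (0 points).
  x = 16: rhs = 5, matching y values: 9, 10 (2 points).
  x = 17: rhs = 15, matching y values: none (0 points).
  x = 18: rhs = 13, matching y values: none (0 points).
Total affine count: 15.
Full point count |E(F_19)| = 15 + 1 = 16.
Hasse bound: |16 − (19+1)| = |-4| = 4 ≤ 2√19 ≈ 8.7178 ✓.


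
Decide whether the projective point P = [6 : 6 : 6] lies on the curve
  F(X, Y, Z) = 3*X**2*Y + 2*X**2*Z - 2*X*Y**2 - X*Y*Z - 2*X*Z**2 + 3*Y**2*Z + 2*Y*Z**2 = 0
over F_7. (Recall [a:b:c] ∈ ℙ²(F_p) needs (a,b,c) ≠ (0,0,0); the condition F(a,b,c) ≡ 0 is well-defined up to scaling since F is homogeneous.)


F(6,6,6) ≡ 2 (mod 7); P is NOT on the curve.

Evaluate F(6, 6, 6) term-by-term (mod 7).
  3*X**2*Y ↦ 3·36·6·1 = 648
  2*X**2*Z ↦ 2·36·1·6 = 432
  -2*X*Y**2 ↦ -2·6·36·1 = -432
  -X*Y*Z ↦ -1·6·6·6 = -216
  -2*X*Z**2 ↦ -2·6·1·36 = -432
  3*Y**2*Z ↦ 3·1·36·6 = 648
  2*Y*Z**2 ↦ 2·1·6·36 = 432
Sum: F(6, 6, 6) = (648) + (432) + (-432) + (-216) + (-432) + (648) + (432) = 1080.
Reducing mod 7: 1080 ≡ 2 (mod 7).
Since F(a, b, c) ≡ 2 ≠ 0 (mod 7), P does NOT lie on the curve.


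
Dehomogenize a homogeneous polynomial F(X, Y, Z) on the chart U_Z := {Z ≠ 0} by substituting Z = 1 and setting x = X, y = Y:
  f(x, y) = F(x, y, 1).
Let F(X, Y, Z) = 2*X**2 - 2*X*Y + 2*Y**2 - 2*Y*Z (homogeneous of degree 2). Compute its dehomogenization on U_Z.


f(x, y) = 2*x**2 - 2*x*y + 2*y**2 - 2*y

On U_Z we set Z = 1. Each monomial c·X^i·Y^j·Z^k in F becomes c·x^i·y^j·1^k = c·x^i·y^j.
Substituting Z = 1: F(X, Y, 1) = 2*x**2 - 2*x*y + 2*y**2 - 2*y.
Note: deg(f) ≤ deg(F) = 2; strict inequality happens when F is divisible by Z (lost terms).


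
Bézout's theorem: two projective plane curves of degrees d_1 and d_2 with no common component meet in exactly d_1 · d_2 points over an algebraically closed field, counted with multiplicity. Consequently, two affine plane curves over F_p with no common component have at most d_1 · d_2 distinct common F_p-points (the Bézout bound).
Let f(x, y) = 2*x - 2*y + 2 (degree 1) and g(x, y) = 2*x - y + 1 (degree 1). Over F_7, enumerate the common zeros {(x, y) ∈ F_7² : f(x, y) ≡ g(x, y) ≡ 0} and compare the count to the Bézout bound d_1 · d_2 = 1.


Common zeros: {(0, 1)}; count = 1; Bézout bound = 1.

deg(f) = 1, deg(g) = 1, so Bézout bound = 1.
Scan x ∈ F_7. For each x, list the y ∈ F_7 with f(x, y) ≡ 0 and those with g(x, y) ≡ 0 (mod 7); the common zeros in that column are the intersection.
  x = 0: f ≡ 0 at y ∈ {1}; g ≡ 0 at y ∈ {1}; common: {1}.
  x = 1: f ≡ 0 at y ∈ {2}; g ≡ 0 at y ∈ {3}; common: ∅.
  x = 2: f ≡ 0 at y ∈ {3}; g ≡ 0 at y ∈ {5}; common: ∅.
  x = 3: f ≡ 0 at y ∈ {4}; g ≡ 0 at y ∈ {0}; common: ∅.
  x = 4: f ≡ 0 at y ∈ {5}; g ≡ 0 at y ∈ {2}; common: ∅.
  x = 5: f ≡ 0 at y ∈ {6}; g ≡ 0 at y ∈ {4}; common: ∅.
  x = 6: f ≡ 0 at y ∈ {0}; g ≡ 0 at y ∈ {6}; common: ∅.
Collecting: common zeros = {(0, 1)}, so the count is 1.
Comparison with the Bézout bound: 1 ≤ 1 = deg(f)·deg(g), as expected for curves with no common component (the bound is attained).


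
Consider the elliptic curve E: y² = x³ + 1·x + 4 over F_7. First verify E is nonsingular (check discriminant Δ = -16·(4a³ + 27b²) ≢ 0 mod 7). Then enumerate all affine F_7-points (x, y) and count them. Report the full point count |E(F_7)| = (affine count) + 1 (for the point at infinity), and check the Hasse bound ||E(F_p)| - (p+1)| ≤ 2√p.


Affine points = {(0, 2), (0, 5), (2, 0), (4, 3), (4, 4), (5, 1), (5, 6), (6, 3), (6, 4)}; affine count = 9; |E(F_7)| = 10.

Discriminant check: Δ ∝ 4a³ + 27b² = 4·1³ + 27·4² = 4·1 + 27·16 ≡ 2 (mod 7). Nonzero ⇒ E is nonsingular.
For each x ∈ F_7, compute rhs = x³ + 1·x + 4 mod 7, then count y ∈ F_7 with y² ≡ rhs.
  x = 0: rhs = 4, matching y values: 2, 5 (2 points).
  x = 1: rhs = 6, matching y values: none (0 points).
  x = 2: rhs = 0, matching y values: 0 (1 points).
  x = 3: rhs = 6, matching y values: none (0 points).
  x = 4: rhs = 2, matching y values: 3, 4 (2 points).
  x = 5: rhs = 1, matching y values: 1, 6 (2 points).
  x = 6: rhs = 2, matching y values: 3, 4 (2 points).
Total affine count: 9.
Full point count |E(F_7)| = 9 + 1 = 10.
Hasse bound: |10 − (7+1)| = |2| = 2 ≤ 2√7 ≈ 5.2915 ✓.


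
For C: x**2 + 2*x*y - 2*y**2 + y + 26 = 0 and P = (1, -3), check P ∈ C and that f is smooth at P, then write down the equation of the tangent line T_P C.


Tangent line at P: -4*x + 15*y + 49 = 0.

Step 1: f(1, -3) = 0, so P lies on C.
Step 2: partial derivatives
  f_x(x, y) = 2*x + 2*y, f_y(x, y) = 2*x - 4*y + 1.
  f_x(P) = -4, f_y(P) = 15 (gradient nonzero, so P is smooth).
Step 3: tangent line at P: -4·(x − 1) + 15·(y − -3) = 0.
Expanding: -4*x + 15*y + 49 = 0.


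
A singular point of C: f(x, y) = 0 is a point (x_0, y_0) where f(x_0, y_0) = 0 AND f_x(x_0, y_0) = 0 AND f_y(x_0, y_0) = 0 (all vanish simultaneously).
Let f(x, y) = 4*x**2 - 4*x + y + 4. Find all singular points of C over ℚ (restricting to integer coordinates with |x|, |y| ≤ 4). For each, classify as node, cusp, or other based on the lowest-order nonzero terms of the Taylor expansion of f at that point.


No singular points in the scanned grid; C is smooth there.

Compute partial derivatives:
  f_x = 8*x - 4.
  f_y = 1.
f_y = 1 is a nonzero constant, so f_y never vanishes: no point (x, y) can satisfy f = f_x = f_y = 0. In particular no (x, y) ∈ {−4, ..., 4}² is singular; the curve is smooth.


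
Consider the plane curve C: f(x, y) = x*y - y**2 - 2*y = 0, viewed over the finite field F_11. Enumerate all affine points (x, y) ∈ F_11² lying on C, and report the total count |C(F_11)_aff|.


Affine F_11-points: {(0, 0), (0, 9), (1, 0), (1, 10), (2, 0), (3, 0), (3, 1), (4, 0), (4, 2), (5, 0), (5, 3), (6, 0), (6, 4), (7, 0), (7, 5), (8, 0), (8, 6), (9, 0), (9, 7), (10, 0), (10, 8)}; count = 21.

For each of the 121 pairs (x, y) ∈ F_11², evaluate f(x, y) mod 11. Record the zeros.
  x = 0: [0↦0, 1↦8, 2↦3, 3↦7, 4↦9, 5↦9, 6↦7, 7↦3, 8↦8, 9↦0, 10↦1]  zeros at y ∈ {0, 9}
  x = 1: [0↦0, 1↦9, 2↦5, 3↦10, 4↦2, 5↦3, 6↦2, 7↦10, 8↦5, 9↦9, 10↦0]  zeros at y ∈ {0, 10}
  x = 2: [0↦0, 1↦10, 2↦7, 3↦2, 4↦6, 5↦8, 6↦8, 7↦6, 8↦2, 9↦7, 10↦10]  zeros at y ∈ {0}
  x = 3: [0↦0, 1↦0, 2↦9, 3↦5, 4↦10, 5↦2, 6↦3, 7↦2, 8↦10, 9↦5, 10↦9]  zeros at y ∈ {0, 1}
  x = 4: [0↦0, 1↦1, 2↦0, 3↦8, 4↦3, 5↦7, 6↦9, 7↦9, 8↦7, 9↦3, 10↦8]  zeros at y ∈ {0, 2}
  x = 5: [0↦0, 1↦2, 2↦2, 3↦0, 4↦7, 5↦1, 6↦4, 7↦5, 8↦4, 9↦1, 10↦7]  zeros at y ∈ {0, 3}
  x = 6: [0↦0, 1↦3, 2↦4, 3↦3, 4↦0, 5↦6, 6↦10, 7↦1, 8↦1, 9↦10, 10↦6]  zeros at y ∈ {0, 4}
  x = 7: [0↦0, 1↦4, 2↦6, 3↦6, 4↦4, 5↦0, 6↦5, 7↦8, 8↦9, 9↦8, 10↦5]  zeros at y ∈ {0, 5}
  x = 8: [0↦0, 1↦5, 2↦8, 3↦9, 4↦8, 5↦5, 6↦0, 7↦4, 8↦6, 9↦6, 10↦4]  zeros at y ∈ {0, 6}
  x = 9: [0↦0, 1↦6, 2↦10, 3↦1, 4↦1, 5↦10, 6↦6, 7↦0, 8↦3, 9↦4, 10↦3]  zeros at y ∈ {0, 7}
  x = 10: [0↦0, 1↦7, 2↦1, 3↦4, 4↦5, 5↦4, 6↦1, 7↦7, 8↦0, 9↦2, 10↦2]  zeros at y ∈ {0, 8}
Collecting zeros: affine points = {(0, 0), (0, 9), (1, 0), (1, 10), (2, 0), (3, 0), (3, 1), (4, 0), (4, 2), (5, 0), (5, 3), (6, 0), (6, 4), (7, 0), (7, 5), (8, 0), (8, 6), (9, 0), (9, 7), (10, 0), (10, 8)}.
Total count |C(F_11)_aff| = 21.


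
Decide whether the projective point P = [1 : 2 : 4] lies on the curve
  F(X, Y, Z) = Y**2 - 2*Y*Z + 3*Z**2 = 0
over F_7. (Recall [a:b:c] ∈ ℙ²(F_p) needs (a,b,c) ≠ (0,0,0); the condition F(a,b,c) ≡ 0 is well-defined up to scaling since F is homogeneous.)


F(1,2,4) ≡ 1 (mod 7); P is NOT on the curve.

Evaluate F(1, 2, 4) term-by-term (mod 7).
  Y**2 ↦ 1·1·4·1 = 4
  -2*Y*Z ↦ -2·1·2·4 = -16
  3*Z**2 ↦ 3·1·1·16 = 48
Sum: F(1, 2, 4) = (4) + (-16) + (48) = 36.
Reducing mod 7: 36 ≡ 1 (mod 7).
Since F(a, b, c) ≡ 1 ≠ 0 (mod 7), P does NOT lie on the curve.


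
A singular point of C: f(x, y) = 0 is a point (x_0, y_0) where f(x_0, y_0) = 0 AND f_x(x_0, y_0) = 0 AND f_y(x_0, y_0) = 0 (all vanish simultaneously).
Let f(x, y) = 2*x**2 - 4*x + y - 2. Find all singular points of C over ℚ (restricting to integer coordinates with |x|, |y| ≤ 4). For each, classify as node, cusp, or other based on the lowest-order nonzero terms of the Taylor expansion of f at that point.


No singular points in the scanned grid; C is smooth there.

Compute partial derivatives:
  f_x = 4*x - 4.
  f_y = 1.
f_y = 1 is a nonzero constant, so f_y never vanishes: no point (x, y) can satisfy f = f_x = f_y = 0. In particular no (x, y) ∈ {−4, ..., 4}² is singular; the curve is smooth.


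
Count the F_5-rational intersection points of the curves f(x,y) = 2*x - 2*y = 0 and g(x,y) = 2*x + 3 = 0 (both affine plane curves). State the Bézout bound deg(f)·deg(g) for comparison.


Common zeros: {(1, 1)}; count = 1; Bézout bound = 1.

deg(f) = 1, deg(g) = 1, so Bézout bound = 1.
Scan x ∈ F_5. For each x, list the y ∈ F_5 with f(x, y) ≡ 0 and those with g(x, y) ≡ 0 (mod 5); the common zeros in that column are the intersection.
  x = 0: f ≡ 0 at y ∈ {0}; g ≡ 0 at y ∈ ∅; common: ∅.
  x = 1: f ≡ 0 at y ∈ {1}; g ≡ 0 at y ∈ {0, 1, 2, 3, 4}; common: {1}.
  x = 2: f ≡ 0 at y ∈ {2}; g ≡ 0 at y ∈ ∅; common: ∅.
  x = 3: f ≡ 0 at y ∈ {3}; g ≡ 0 at y ∈ ∅; common: ∅.
  x = 4: f ≡ 0 at y ∈ {4}; g ≡ 0 at y ∈ ∅; common: ∅.
Collecting: common zeros = {(1, 1)}, so the count is 1.
Comparison with the Bézout bound: 1 ≤ 1 = deg(f)·deg(g), as expected for curves with no common component (the bound is attained).


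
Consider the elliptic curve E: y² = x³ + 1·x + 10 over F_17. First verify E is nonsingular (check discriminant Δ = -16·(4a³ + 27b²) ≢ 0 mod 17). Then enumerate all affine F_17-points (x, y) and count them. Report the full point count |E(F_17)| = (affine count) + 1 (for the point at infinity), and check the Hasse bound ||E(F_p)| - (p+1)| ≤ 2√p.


Affine points = {(5, 2), (5, 15), (9, 0), (10, 0), (11, 3), (11, 14), (12, 4), (12, 13), (15, 0), (16, 5), (16, 12)}; affine count = 11; |E(F_17)| = 12.

Discriminant check: Δ ∝ 4a³ + 27b² = 4·1³ + 27·10² = 4·1 + 27·100 ≡ 1 (mod 17). Nonzero ⇒ E is nonsingular.
For each x ∈ F_17, compute rhs = x³ + 1·x + 10 mod 17, then count y ∈ F_17 with y² ≡ rhs.
  x = 0: rhs = 10, matching y values: none (0 points).
  x = 1: rhs = 12, matching y values: none (0 points).
  x = 2: rhs = 3, matching y values: none (0 points).
  x = 3: rhs = 6, matching y values: none (0 points).
  x = 4: rhs = 10, matching y values: none (0 points).
  x = 5: rhs = 4, matching y values: 2, 15 (2 points).
  x = 6: rhs = 11, matching y values: none (0 points).
  x = 7: rhs = 3, matching y values: none (0 points).
  x = 8: rhs = 3, matching y values: none (0 points).
  x = 9: rhs = 0, matching y values: 0 (1 points).
  x = 10: rhs = 0, matching y values: 0 (1 points).
  x = 11: rhs = 9, matching y values: 3, 14 (2 points).
  x = 12: rhs = 16, matching y values: 4, 13 (2 points).
  x = 13: rhs = 10, matching y values: none (0 points).
  x = 14: rhs = 14, matching y values: none (0 points).
  x = 15: rhs = 0, matching y values: 0 (1 points).
  x = 16: rhs = 8, matching y values: 5, 12 (2 points).
Total affine count: 11.
Full point count |E(F_17)| = 11 + 1 = 12.
Hasse bound: |12 − (17+1)| = |-6| = 6 ≤ 2√17 ≈ 8.2462 ✓.


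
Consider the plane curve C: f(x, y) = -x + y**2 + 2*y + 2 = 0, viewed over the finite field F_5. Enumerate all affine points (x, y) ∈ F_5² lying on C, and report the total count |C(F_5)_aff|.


Affine F_5-points: {(0, 1), (0, 2), (1, 4), (2, 0), (2, 3)}; count = 5.

For each of the 25 pairs (x, y) ∈ F_5², evaluate f(x, y) mod 5. Record the zeros.
  x = 0: [0↦2, 1↦0, 2↦0, 3↦2, 4↦1]  zeros at y ∈ {1, 2}
  x = 1: [0↦1, 1↦4, 2↦4, 3↦1, 4↦0]  zeros at y ∈ {4}
  x = 2: [0↦0, 1↦3, 2↦3, 3↦0, 4↦4]  zeros at y ∈ {0, 3}
  x = 3: [0↦4, 1↦2, 2↦2, 3↦4, 4↦3]  zeros at y ∈ ∅
  x = 4: [0↦3, 1↦1, 2↦1, 3↦3, 4↦2]  zeros at y ∈ ∅
Collecting zeros: affine points = {(0, 1), (0, 2), (1, 4), (2, 0), (2, 3)}.
Total count |C(F_5)_aff| = 5.


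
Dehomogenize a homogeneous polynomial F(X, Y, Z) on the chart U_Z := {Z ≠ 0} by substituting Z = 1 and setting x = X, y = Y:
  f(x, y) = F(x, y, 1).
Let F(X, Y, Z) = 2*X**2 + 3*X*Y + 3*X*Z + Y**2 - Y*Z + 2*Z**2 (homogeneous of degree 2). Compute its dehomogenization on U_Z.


f(x, y) = 2*x**2 + 3*x*y + 3*x + y**2 - y + 2

On U_Z we set Z = 1. Each monomial c·X^i·Y^j·Z^k in F becomes c·x^i·y^j·1^k = c·x^i·y^j.
Substituting Z = 1: F(X, Y, 1) = 2*x**2 + 3*x*y + 3*x + y**2 - y + 2.
Note: deg(f) ≤ deg(F) = 2; strict inequality happens when F is divisible by Z (lost terms).


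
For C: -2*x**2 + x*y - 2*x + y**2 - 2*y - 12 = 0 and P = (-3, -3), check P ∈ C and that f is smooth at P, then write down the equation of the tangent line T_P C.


Tangent line at P: 7*x - 11*y - 12 = 0.

Step 1: f(-3, -3) = 0, so P lies on C.
Step 2: partial derivatives
  f_x(x, y) = -4*x + y - 2, f_y(x, y) = x + 2*y - 2.
  f_x(P) = 7, f_y(P) = -11 (gradient nonzero, so P is smooth).
Step 3: tangent line at P: 7·(x − -3) + -11·(y − -3) = 0.
Expanding: 7*x - 11*y - 12 = 0.


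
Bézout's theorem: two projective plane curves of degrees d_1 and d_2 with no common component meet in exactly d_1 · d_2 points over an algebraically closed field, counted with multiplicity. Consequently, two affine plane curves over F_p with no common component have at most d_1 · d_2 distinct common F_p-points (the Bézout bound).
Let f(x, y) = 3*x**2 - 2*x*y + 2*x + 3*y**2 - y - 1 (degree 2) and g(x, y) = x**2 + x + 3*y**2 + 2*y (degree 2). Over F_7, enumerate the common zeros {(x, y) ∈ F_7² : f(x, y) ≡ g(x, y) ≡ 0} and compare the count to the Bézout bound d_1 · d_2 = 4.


Common zeros: {(6, 0)}; count = 1; Bézout bound = 4.

deg(f) = 2, deg(g) = 2, so Bézout bound = 4.
Scan x ∈ F_7. For each x, list the y ∈ F_7 with f(x, y) ≡ 0 and those with g(x, y) ≡ 0 (mod 7); the common zeros in that column are the intersection.
  x = 0: f ≡ 0 at y ∈ ∅; g ≡ 0 at y ∈ {0, 4}; common: ∅.
  x = 1: f ≡ 0 at y ∈ ∅; g ≡ 0 at y ∈ {1, 3}; common: ∅.
  x = 2: f ≡ 0 at y ∈ ∅; g ≡ 0 at y ∈ {5, 6}; common: ∅.
  x = 3: f ≡ 0 at y ∈ {1, 6}; g ≡ 0 at y ∈ {2}; common: ∅.
  x = 4: f ≡ 0 at y ∈ {1, 2}; g ≡ 0 at y ∈ {5, 6}; common: ∅.
  x = 5: f ≡ 0 at y ∈ {0, 6}; g ≡ 0 at y ∈ {1, 3}; common: ∅.
  x = 6: f ≡ 0 at y ∈ {0, 2}; g ≡ 0 at y ∈ {0, 4}; common: {0}.
Collecting: common zeros = {(6, 0)}, so the count is 1.
Comparison with the Bézout bound: 1 ≤ 4 = deg(f)·deg(g), as expected for curves with no common component (the affine F_7-count falls short of the bound because intersections may lie at infinity, over extension fields, or carry multiplicity).


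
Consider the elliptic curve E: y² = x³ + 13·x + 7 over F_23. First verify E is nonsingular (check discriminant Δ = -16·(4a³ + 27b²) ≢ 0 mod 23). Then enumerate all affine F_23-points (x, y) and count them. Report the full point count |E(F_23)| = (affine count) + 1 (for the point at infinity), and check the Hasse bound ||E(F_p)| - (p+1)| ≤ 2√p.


Affine points = {(2, 8), (2, 15), (3, 2), (3, 21), (4, 10), (4, 13), (5, 6), (5, 17), (6, 5), (6, 18), (7, 2), (7, 21), (8, 5), (8, 18), (9, 5), (9, 18), (11, 3), (11, 20), (13, 2), (13, 21), (14, 9), (14, 14), (15, 9), (15, 14), (17, 9), (17, 14), (18, 1), (18, 22), (19, 11), (19, 12), (22, 4), (22, 19)}; affine count = 32; |E(F_23)| = 33.

Discriminant check: Δ ∝ 4a³ + 27b² = 4·13³ + 27·7² = 4·2197 + 27·49 ≡ 14 (mod 23). Nonzero ⇒ E is nonsingular.
For each x ∈ F_23, compute rhs = x³ + 13·x + 7 mod 23, then count y ∈ F_23 with y² ≡ rhs.
  x = 0: rhs = 7, matching y values: none (0 points).
  x = 1: rhs = 21, matching y values: none (0 points).
  x = 2: rhs = 18, matching y values: 8, 15 (2 points).
  x = 3: rhs = 4, matching y values: 2, 21 (2 points).
  x = 4: rhs = 8, matching y values: 10, 13 (2 points).
  x = 5: rhs = 13, matching y values: 6, 17 (2 points).
  x = 6: rhs = 2, matching y values: 5, 18 (2 points).
  x = 7: rhs = 4, matching y values: 2, 21 (2 points).
  x = 8: rhs = 2, matching y values: 5, 18 (2 points).
  x = 9: rhs = 2, matching y values: 5, 18 (2 points).
  x = 10: rhs = 10, matching y values: none (0 points).
  x = 11: rhs = 9, matching y values: 3, 20 (2 points).
  x = 12: rhs = 5, matching y values: none (0 points).
  x = 13: rhs = 4, matching y values: 2, 21 (2 points).
  x = 14: rhs = 12, matching y values: 9, 14 (2 points).
  x = 15: rhs = 12, matching y values: 9, 14 (2 points).
  x = 16: rhs = 10, matching y values: none (0 points).
  x = 17: rhs = 12, matching y values: 9, 14 (2 points).
  x = 18: rhs = 1, matching y values: 1, 22 (2 points).
  x = 19: rhs = 6, matching y values: 11, 12 (2 points).
  x = 20: rhs = 10, matching y values: none (0 points).
  x = 21: rhs = 19, matching y values: none (0 points).
  x = 22: rhs = 16, matching y values: 4, 19 (2 points).
Total affine count: 32.
Full point count |E(F_23)| = 32 + 1 = 33.
Hasse bound: |33 − (23+1)| = |9| = 9 ≤ 2√23 ≈ 9.5917 ✓.


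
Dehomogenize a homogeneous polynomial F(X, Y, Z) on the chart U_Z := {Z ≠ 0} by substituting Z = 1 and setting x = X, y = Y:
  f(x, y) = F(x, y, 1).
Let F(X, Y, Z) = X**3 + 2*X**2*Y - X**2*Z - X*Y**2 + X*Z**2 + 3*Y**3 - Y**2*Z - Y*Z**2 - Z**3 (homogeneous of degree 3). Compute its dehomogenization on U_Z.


f(x, y) = x**3 + 2*x**2*y - x**2 - x*y**2 + x + 3*y**3 - y**2 - y - 1

On U_Z we set Z = 1. Each monomial c·X^i·Y^j·Z^k in F becomes c·x^i·y^j·1^k = c·x^i·y^j.
Substituting Z = 1: F(X, Y, 1) = x**3 + 2*x**2*y - x**2 - x*y**2 + x + 3*y**3 - y**2 - y - 1.
Note: deg(f) ≤ deg(F) = 3; strict inequality happens when F is divisible by Z (lost terms).


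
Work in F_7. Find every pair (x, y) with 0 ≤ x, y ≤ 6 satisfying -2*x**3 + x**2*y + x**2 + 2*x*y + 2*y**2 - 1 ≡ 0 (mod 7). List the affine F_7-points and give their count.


Affine F_7-points: {(0, 2), (0, 5), (1, 4), (1, 5), (2, 5), (5, 1), (5, 6)}; count = 7.

For each of the 49 pairs (x, y) ∈ F_7², evaluate f(x, y) mod 7. Record the zeros.
  x = 0: [0↦6, 1↦1, 2↦0, 3↦3, 4↦3, 5↦0, 6↦1]  zeros at y ∈ {2, 5}
  x = 1: [0↦5, 1↦3, 2↦5, 3↦4, 4↦0, 5↦0, 6↦4]  zeros at y ∈ {4, 5}
  x = 2: [0↦1, 1↦4, 2↦4, 3↦1, 4↦2, 5↦0, 6↦2]  zeros at y ∈ {5}
  x = 3: [0↦3, 1↦6, 2↦6, 3↦3, 4↦4, 5↦2, 6↦4]  zeros at y ∈ ∅
  x = 4: [0↦6, 1↦4, 2↦6, 3↦5, 4↦1, 5↦1, 6↦5]  zeros at y ∈ ∅
  x = 5: [0↦5, 1↦0, 2↦6, 3↦2, 4↦2, 5↦6, 6↦0]  zeros at y ∈ {1, 6}
  x = 6: [0↦2, 1↦3, 2↦1, 3↦3, 4↦2, 5↦5, 6↦5]  zeros at y ∈ ∅
Collecting zeros: affine points = {(0, 2), (0, 5), (1, 4), (1, 5), (2, 5), (5, 1), (5, 6)}.
Total count |C(F_7)_aff| = 7.


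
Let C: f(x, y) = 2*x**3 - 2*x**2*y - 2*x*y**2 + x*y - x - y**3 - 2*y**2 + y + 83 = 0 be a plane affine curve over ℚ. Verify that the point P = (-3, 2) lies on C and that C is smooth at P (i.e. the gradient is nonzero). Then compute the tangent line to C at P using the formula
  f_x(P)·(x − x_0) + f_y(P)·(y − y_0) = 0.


Tangent line at P: 71*x - 16*y + 245 = 0.

Step 1: f(-3, 2) = 0, so P lies on C.
Step 2: partial derivatives
  f_x(x, y) = 6*x**2 - 4*x*y - 2*y**2 + y - 1, f_y(x, y) = -2*x**2 - 4*x*y + x - 3*y**2 - 4*y + 1.
  f_x(P) = 71, f_y(P) = -16 (gradient nonzero, so P is smooth).
Step 3: tangent line at P: 71·(x − -3) + -16·(y − 2) = 0.
Expanding: 71*x - 16*y + 245 = 0.
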